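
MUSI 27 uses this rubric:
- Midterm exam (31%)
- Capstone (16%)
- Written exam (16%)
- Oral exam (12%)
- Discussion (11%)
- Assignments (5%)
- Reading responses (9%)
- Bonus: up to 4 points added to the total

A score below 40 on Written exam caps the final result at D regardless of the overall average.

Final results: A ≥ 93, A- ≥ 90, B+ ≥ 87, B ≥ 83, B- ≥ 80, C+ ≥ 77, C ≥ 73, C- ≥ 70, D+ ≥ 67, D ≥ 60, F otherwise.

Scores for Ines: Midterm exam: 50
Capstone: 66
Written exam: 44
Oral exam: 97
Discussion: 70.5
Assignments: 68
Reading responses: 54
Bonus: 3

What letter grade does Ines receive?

D

Written exam score 44 ≥ 40: minimum met.
Weighted total:
  Midterm exam 50 × 0.31 = 15.5
  Capstone 66 × 0.16 = 10.56
  Written exam 44 × 0.16 = 7.04
  Oral exam 97 × 0.12 = 11.64
  Discussion 70.5 × 0.11 = 7.755
  Assignments 68 × 0.05 = 3.4
  Reading responses 54 × 0.09 = 4.86
Sum = 60.755
Bonus: 60.755 + 3 = 63.755
63.755 is ≥ 60 and < 67 → D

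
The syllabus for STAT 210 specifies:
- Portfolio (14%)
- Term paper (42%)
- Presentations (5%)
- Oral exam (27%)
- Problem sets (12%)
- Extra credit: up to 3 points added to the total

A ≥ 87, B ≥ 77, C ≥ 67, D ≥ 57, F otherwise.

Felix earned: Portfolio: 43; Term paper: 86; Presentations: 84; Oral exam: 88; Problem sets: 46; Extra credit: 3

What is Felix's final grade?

B

Weighted total:
  Portfolio 43 × 0.14 = 6.02
  Term paper 86 × 0.42 = 36.12
  Presentations 84 × 0.05 = 4.2
  Oral exam 88 × 0.27 = 23.76
  Problem sets 46 × 0.12 = 5.52
Sum = 75.62
Extra credit: 75.62 + 3 = 78.62
78.62 is ≥ 77 and < 87 → B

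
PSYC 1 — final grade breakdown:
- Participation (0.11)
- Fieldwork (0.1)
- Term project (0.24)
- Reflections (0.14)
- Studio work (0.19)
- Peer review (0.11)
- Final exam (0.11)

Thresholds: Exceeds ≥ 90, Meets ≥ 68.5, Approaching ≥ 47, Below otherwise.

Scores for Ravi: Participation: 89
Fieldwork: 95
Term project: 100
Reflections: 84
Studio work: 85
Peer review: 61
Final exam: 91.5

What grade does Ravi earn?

Meets

Weighted total:
  Participation 89 × 0.11 = 9.79
  Fieldwork 95 × 0.1 = 9.5
  Term project 100 × 0.24 = 24
  Reflections 84 × 0.14 = 11.76
  Studio work 85 × 0.19 = 16.15
  Peer review 61 × 0.11 = 6.71
  Final exam 91.5 × 0.11 = 10.065
Sum = 87.975
87.975 is ≥ 68.5 and < 90 → Meets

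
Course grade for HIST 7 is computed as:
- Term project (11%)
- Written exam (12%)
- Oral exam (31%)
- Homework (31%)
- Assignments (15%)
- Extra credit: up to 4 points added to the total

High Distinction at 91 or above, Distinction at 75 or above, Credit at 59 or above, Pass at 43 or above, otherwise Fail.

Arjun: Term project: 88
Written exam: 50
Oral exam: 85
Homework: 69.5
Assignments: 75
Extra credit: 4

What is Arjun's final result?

Distinction

Weighted total:
  Term project 88 × 0.11 = 9.68
  Written exam 50 × 0.12 = 6
  Oral exam 85 × 0.31 = 26.35
  Homework 69.5 × 0.31 = 21.545
  Assignments 75 × 0.15 = 11.25
Sum = 74.825
Extra credit: 74.825 + 4 = 78.825
78.825 is ≥ 75 and < 91 → Distinction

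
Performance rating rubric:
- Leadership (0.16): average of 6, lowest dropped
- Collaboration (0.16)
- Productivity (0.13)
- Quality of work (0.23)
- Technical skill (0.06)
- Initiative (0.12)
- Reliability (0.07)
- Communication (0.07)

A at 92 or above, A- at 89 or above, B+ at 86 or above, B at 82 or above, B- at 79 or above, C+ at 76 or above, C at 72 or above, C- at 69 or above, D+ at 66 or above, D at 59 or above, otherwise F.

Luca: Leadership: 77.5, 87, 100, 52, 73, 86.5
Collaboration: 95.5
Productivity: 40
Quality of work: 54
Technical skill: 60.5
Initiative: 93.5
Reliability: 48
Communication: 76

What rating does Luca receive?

C-

Leadership: drop 52 → average of remaining 5 = 424/5 = 84.8
Weighted total:
  Leadership 84.8 × 0.16 = 13.568
  Collaboration 95.5 × 0.16 = 15.28
  Productivity 40 × 0.13 = 5.2
  Quality of work 54 × 0.23 = 12.42
  Technical skill 60.5 × 0.06 = 3.63
  Initiative 93.5 × 0.12 = 11.22
  Reliability 48 × 0.07 = 3.36
  Communication 76 × 0.07 = 5.32
Sum = 69.998
69.998 is ≥ 69 and < 72 → C-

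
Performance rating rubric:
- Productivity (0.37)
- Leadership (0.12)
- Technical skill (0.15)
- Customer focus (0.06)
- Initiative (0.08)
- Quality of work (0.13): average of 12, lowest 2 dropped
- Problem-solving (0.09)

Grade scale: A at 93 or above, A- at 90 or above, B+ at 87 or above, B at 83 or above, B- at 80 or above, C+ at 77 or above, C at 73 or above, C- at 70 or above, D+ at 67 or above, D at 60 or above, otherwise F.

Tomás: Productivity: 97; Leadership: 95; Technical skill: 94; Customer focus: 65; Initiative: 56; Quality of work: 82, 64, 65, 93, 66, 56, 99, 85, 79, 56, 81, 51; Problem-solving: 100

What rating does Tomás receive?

Quality of work: drop 51, 56 → average of remaining 10 = 770/10 = 77
Weighted total:
  Productivity 97 × 0.37 = 35.89
  Leadership 95 × 0.12 = 11.4
  Technical skill 94 × 0.15 = 14.1
  Customer focus 65 × 0.06 = 3.9
  Initiative 56 × 0.08 = 4.48
  Quality of work 77 × 0.13 = 10.01
  Problem-solving 100 × 0.09 = 9
Sum = 88.78
88.78 is ≥ 87 and < 90 → B+

B+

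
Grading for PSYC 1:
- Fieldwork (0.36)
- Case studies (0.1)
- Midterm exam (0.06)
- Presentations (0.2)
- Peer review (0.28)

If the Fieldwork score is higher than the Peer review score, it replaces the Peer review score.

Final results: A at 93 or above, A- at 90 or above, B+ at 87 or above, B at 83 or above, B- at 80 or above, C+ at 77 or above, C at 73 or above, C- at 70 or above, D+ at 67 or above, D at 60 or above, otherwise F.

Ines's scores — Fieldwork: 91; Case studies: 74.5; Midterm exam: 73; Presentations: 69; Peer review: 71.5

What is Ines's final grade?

B

Fieldwork (91) > Peer review (71.5), so Peer review counts as 91.
Weighted total:
  Fieldwork 91 × 0.36 = 32.76
  Case studies 74.5 × 0.1 = 7.45
  Midterm exam 73 × 0.06 = 4.38
  Presentations 69 × 0.2 = 13.8
  Peer review 91 × 0.28 = 25.48
Sum = 83.87
83.87 is ≥ 83 and < 87 → B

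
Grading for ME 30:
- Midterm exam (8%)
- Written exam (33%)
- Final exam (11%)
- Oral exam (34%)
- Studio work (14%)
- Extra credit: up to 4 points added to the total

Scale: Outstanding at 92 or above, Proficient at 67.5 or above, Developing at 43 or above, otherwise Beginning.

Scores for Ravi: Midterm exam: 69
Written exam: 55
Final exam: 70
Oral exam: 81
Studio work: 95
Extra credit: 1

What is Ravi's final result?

Proficient

Weighted total:
  Midterm exam 69 × 0.08 = 5.52
  Written exam 55 × 0.33 = 18.15
  Final exam 70 × 0.11 = 7.7
  Oral exam 81 × 0.34 = 27.54
  Studio work 95 × 0.14 = 13.3
Sum = 72.21
Extra credit: 72.21 + 1 = 73.21
73.21 is ≥ 67.5 and < 92 → Proficient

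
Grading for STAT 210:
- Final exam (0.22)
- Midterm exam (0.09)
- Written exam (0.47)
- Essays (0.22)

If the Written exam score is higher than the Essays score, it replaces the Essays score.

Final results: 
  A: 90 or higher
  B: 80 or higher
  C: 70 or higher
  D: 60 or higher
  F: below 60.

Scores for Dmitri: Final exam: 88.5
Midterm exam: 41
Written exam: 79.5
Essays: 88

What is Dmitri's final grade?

C

Written exam (79.5) ≤ Essays (88), so Essays stays at 88.
Weighted total:
  Final exam 88.5 × 0.22 = 19.47
  Midterm exam 41 × 0.09 = 3.69
  Written exam 79.5 × 0.47 = 37.365
  Essays 88 × 0.22 = 19.36
Sum = 79.885
79.885 is ≥ 70 and < 80 → C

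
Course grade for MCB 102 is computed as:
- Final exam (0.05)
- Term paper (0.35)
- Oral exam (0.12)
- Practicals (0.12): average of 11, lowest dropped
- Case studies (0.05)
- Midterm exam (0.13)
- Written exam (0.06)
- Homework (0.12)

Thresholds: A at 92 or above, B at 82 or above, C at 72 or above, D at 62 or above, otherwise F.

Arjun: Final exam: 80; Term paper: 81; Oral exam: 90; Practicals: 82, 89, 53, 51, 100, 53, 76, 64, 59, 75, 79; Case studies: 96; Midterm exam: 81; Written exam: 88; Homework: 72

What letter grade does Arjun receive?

Practicals: drop 51 → average of remaining 10 = 730/10 = 73
Weighted total:
  Final exam 80 × 0.05 = 4
  Term paper 81 × 0.35 = 28.35
  Oral exam 90 × 0.12 = 10.8
  Practicals 73 × 0.12 = 8.76
  Case studies 96 × 0.05 = 4.8
  Midterm exam 81 × 0.13 = 10.53
  Written exam 88 × 0.06 = 5.28
  Homework 72 × 0.12 = 8.64
Sum = 81.16
81.16 is ≥ 72 and < 82 → C

C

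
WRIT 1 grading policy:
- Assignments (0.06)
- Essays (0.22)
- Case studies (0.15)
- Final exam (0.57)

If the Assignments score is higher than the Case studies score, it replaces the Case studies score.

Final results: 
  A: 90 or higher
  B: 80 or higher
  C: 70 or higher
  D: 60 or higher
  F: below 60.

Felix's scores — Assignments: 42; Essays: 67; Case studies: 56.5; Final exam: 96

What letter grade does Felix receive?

Assignments (42) ≤ Case studies (56.5), so Case studies stays at 56.5.
Weighted total:
  Assignments 42 × 0.06 = 2.52
  Essays 67 × 0.22 = 14.74
  Case studies 56.5 × 0.15 = 8.475
  Final exam 96 × 0.57 = 54.72
Sum = 80.455
80.455 is ≥ 80 and < 90 → B

B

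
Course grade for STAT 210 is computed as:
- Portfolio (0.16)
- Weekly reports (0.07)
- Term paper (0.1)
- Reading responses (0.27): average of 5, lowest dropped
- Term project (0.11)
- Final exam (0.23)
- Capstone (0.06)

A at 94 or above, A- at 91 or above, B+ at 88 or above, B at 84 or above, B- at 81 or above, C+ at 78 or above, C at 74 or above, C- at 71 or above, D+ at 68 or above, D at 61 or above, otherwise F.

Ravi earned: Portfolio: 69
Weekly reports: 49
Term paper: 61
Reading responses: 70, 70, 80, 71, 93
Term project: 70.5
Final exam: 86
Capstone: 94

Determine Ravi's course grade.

C

Reading responses: drop 70 → average of remaining 4 = 314/4 = 78.5
Weighted total:
  Portfolio 69 × 0.16 = 11.04
  Weekly reports 49 × 0.07 = 3.43
  Term paper 61 × 0.1 = 6.1
  Reading responses 78.5 × 0.27 = 21.195
  Term project 70.5 × 0.11 = 7.755
  Final exam 86 × 0.23 = 19.78
  Capstone 94 × 0.06 = 5.64
Sum = 74.94
74.94 is ≥ 74 and < 78 → C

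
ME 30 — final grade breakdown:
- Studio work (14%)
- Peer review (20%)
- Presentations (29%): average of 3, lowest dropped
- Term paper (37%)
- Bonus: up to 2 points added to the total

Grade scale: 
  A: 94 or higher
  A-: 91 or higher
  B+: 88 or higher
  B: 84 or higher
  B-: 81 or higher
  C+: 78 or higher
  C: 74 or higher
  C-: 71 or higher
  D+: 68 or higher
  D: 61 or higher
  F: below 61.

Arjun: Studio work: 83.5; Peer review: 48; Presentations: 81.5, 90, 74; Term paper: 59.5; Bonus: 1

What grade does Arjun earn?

D+

Presentations: drop 74 → average of remaining 2 = 171.5/2 = 85.75
Weighted total:
  Studio work 83.5 × 0.14 = 11.69
  Peer review 48 × 0.2 = 9.6
  Presentations 85.75 × 0.29 = 24.8675
  Term paper 59.5 × 0.37 = 22.015
Sum = 68.1725
Bonus: 68.1725 + 1 = 69.1725
69.1725 is ≥ 68 and < 71 → D+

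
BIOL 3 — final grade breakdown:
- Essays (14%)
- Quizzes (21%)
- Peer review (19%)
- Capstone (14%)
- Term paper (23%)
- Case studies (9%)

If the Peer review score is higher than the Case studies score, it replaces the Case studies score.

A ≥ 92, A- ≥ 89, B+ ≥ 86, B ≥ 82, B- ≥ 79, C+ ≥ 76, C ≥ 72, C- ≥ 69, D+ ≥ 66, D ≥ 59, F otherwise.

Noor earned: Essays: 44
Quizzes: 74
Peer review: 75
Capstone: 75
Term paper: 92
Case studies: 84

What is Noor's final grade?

C

Peer review (75) ≤ Case studies (84), so Case studies stays at 84.
Weighted total:
  Essays 44 × 0.14 = 6.16
  Quizzes 74 × 0.21 = 15.54
  Peer review 75 × 0.19 = 14.25
  Capstone 75 × 0.14 = 10.5
  Term paper 92 × 0.23 = 21.16
  Case studies 84 × 0.09 = 7.56
Sum = 75.17
75.17 is ≥ 72 and < 76 → C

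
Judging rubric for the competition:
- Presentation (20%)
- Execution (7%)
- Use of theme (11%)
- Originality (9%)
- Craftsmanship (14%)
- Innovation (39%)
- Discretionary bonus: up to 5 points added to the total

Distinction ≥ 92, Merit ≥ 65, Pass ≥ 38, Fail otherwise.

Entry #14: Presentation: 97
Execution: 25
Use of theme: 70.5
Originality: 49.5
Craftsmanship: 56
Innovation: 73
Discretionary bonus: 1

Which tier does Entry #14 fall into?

Weighted total:
  Presentation 97 × 0.2 = 19.4
  Execution 25 × 0.07 = 1.75
  Use of theme 70.5 × 0.11 = 7.755
  Originality 49.5 × 0.09 = 4.455
  Craftsmanship 56 × 0.14 = 7.84
  Innovation 73 × 0.39 = 28.47
Sum = 69.67
Discretionary bonus: 69.67 + 1 = 70.67
70.67 is ≥ 65 and < 92 → Merit

Merit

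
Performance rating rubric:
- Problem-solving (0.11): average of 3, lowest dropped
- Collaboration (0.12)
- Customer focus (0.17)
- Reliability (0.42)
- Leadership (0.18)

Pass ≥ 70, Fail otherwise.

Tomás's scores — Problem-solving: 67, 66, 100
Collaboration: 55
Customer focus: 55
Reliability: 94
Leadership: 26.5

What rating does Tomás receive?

Problem-solving: drop 66 → average of remaining 2 = 167/2 = 83.5
Weighted total:
  Problem-solving 83.5 × 0.11 = 9.185
  Collaboration 55 × 0.12 = 6.6
  Customer focus 55 × 0.17 = 9.35
  Reliability 94 × 0.42 = 39.48
  Leadership 26.5 × 0.18 = 4.77
Sum = 69.385
69.385 < 70 → Fail

Fail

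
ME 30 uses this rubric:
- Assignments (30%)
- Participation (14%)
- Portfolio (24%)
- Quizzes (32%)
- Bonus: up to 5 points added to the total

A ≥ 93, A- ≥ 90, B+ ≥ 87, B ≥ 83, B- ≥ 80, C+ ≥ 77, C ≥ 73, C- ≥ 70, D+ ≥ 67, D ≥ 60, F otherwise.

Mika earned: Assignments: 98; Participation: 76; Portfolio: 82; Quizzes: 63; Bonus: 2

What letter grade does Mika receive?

Weighted total:
  Assignments 98 × 0.3 = 29.4
  Participation 76 × 0.14 = 10.64
  Portfolio 82 × 0.24 = 19.68
  Quizzes 63 × 0.32 = 20.16
Sum = 79.88
Bonus: 79.88 + 2 = 81.88
81.88 is ≥ 80 and < 83 → B-

B-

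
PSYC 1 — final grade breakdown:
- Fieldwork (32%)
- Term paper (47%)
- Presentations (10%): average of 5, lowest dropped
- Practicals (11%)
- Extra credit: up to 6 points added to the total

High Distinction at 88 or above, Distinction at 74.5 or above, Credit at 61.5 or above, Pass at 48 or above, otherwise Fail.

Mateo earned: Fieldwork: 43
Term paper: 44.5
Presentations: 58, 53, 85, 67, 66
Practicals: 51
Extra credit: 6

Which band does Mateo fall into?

Presentations: drop 53 → average of remaining 4 = 276/4 = 69
Weighted total:
  Fieldwork 43 × 0.32 = 13.76
  Term paper 44.5 × 0.47 = 20.915
  Presentations 69 × 0.1 = 6.9
  Practicals 51 × 0.11 = 5.61
Sum = 47.185
Extra credit: 47.185 + 6 = 53.185
53.185 is ≥ 48 and < 61.5 → Pass

Pass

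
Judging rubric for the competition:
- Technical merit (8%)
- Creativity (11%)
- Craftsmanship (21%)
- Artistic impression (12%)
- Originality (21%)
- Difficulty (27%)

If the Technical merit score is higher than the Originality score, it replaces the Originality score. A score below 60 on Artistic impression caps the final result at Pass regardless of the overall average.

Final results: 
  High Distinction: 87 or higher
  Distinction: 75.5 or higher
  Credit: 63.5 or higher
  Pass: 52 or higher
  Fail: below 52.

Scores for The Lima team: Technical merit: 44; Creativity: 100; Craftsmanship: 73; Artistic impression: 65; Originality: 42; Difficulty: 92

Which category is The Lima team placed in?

Technical merit (44) > Originality (42), so Originality counts as 44.
Artistic impression score 65 ≥ 60: minimum met.
Weighted total:
  Technical merit 44 × 0.08 = 3.52
  Creativity 100 × 0.11 = 11
  Craftsmanship 73 × 0.21 = 15.33
  Artistic impression 65 × 0.12 = 7.8
  Originality 44 × 0.21 = 9.24
  Difficulty 92 × 0.27 = 24.84
Sum = 71.73
71.73 is ≥ 63.5 and < 75.5 → Credit

Credit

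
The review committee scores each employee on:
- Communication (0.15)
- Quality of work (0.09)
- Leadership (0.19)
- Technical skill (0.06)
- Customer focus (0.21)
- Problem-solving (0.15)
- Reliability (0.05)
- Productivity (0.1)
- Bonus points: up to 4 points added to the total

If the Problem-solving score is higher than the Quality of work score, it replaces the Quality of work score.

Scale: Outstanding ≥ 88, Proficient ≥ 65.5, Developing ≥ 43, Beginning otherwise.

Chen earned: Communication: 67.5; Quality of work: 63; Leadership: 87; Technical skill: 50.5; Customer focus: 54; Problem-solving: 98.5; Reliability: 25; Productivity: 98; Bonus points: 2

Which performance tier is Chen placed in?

Problem-solving (98.5) > Quality of work (63), so Quality of work counts as 98.5.
Weighted total:
  Communication 67.5 × 0.15 = 10.125
  Quality of work 98.5 × 0.09 = 8.865
  Leadership 87 × 0.19 = 16.53
  Technical skill 50.5 × 0.06 = 3.03
  Customer focus 54 × 0.21 = 11.34
  Problem-solving 98.5 × 0.15 = 14.775
  Reliability 25 × 0.05 = 1.25
  Productivity 98 × 0.1 = 9.8
Sum = 75.715
Bonus points: 75.715 + 2 = 77.715
77.715 is ≥ 65.5 and < 88 → Proficient

Proficient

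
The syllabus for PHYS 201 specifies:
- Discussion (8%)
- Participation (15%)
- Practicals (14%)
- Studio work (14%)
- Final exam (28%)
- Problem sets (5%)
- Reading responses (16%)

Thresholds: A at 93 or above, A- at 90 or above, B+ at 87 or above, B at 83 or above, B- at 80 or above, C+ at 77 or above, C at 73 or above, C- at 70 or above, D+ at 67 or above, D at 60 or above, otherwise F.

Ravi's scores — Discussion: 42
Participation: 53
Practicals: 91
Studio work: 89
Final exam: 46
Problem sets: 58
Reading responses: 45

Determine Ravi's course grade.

Weighted total:
  Discussion 42 × 0.08 = 3.36
  Participation 53 × 0.15 = 7.95
  Practicals 91 × 0.14 = 12.74
  Studio work 89 × 0.14 = 12.46
  Final exam 46 × 0.28 = 12.88
  Problem sets 58 × 0.05 = 2.9
  Reading responses 45 × 0.16 = 7.2
Sum = 59.49
59.49 < 60 → F

F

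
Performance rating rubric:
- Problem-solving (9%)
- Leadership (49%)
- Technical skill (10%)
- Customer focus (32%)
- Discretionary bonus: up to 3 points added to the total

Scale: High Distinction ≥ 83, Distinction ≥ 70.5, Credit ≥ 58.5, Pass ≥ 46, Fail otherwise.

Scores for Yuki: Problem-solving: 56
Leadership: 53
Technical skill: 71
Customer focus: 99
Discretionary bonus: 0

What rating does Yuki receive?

Weighted total:
  Problem-solving 56 × 0.09 = 5.04
  Leadership 53 × 0.49 = 25.97
  Technical skill 71 × 0.1 = 7.1
  Customer focus 99 × 0.32 = 31.68
Sum = 69.79
Discretionary bonus: 69.79 + 0 = 69.79
69.79 is ≥ 58.5 and < 70.5 → Credit

Credit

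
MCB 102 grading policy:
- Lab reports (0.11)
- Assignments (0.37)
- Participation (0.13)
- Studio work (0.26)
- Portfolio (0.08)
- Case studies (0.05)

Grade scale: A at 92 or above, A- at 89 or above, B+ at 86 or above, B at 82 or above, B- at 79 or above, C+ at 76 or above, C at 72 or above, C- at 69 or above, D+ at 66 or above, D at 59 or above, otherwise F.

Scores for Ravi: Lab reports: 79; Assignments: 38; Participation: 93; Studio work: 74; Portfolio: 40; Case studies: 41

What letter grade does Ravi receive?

Weighted total:
  Lab reports 79 × 0.11 = 8.69
  Assignments 38 × 0.37 = 14.06
  Participation 93 × 0.13 = 12.09
  Studio work 74 × 0.26 = 19.24
  Portfolio 40 × 0.08 = 3.2
  Case studies 41 × 0.05 = 2.05
Sum = 59.33
59.33 is ≥ 59 and < 66 → D

D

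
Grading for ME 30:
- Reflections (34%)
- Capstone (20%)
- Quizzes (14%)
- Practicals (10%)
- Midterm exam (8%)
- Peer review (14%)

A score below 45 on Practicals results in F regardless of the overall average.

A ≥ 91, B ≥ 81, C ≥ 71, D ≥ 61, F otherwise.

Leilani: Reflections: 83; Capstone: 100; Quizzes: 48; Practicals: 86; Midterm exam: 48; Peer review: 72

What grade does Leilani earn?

Practicals score 86 ≥ 45: minimum met.
Weighted total:
  Reflections 83 × 0.34 = 28.22
  Capstone 100 × 0.2 = 20
  Quizzes 48 × 0.14 = 6.72
  Practicals 86 × 0.1 = 8.6
  Midterm exam 48 × 0.08 = 3.84
  Peer review 72 × 0.14 = 10.08
Sum = 77.46
77.46 is ≥ 71 and < 81 → C

C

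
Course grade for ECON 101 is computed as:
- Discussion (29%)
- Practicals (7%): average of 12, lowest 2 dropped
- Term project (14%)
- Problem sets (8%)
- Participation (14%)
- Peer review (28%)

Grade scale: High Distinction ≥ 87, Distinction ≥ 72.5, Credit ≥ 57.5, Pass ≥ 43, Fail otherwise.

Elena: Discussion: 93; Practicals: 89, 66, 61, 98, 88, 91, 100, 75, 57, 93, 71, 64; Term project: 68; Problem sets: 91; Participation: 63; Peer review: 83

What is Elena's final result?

Practicals: drop 57, 61 → average of remaining 10 = 835/10 = 83.5
Weighted total:
  Discussion 93 × 0.29 = 26.97
  Practicals 83.5 × 0.07 = 5.845
  Term project 68 × 0.14 = 9.52
  Problem sets 91 × 0.08 = 7.28
  Participation 63 × 0.14 = 8.82
  Peer review 83 × 0.28 = 23.24
Sum = 81.675
81.675 is ≥ 72.5 and < 87 → Distinction

Distinction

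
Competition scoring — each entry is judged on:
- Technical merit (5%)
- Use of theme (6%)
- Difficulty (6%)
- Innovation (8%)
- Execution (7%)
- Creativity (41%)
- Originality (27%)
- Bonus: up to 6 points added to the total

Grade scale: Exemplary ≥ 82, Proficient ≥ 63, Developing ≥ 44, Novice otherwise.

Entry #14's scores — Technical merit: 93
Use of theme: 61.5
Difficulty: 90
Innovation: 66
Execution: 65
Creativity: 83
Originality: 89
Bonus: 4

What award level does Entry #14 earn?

Weighted total:
  Technical merit 93 × 0.05 = 4.65
  Use of theme 61.5 × 0.06 = 3.69
  Difficulty 90 × 0.06 = 5.4
  Innovation 66 × 0.08 = 5.28
  Execution 65 × 0.07 = 4.55
  Creativity 83 × 0.41 = 34.03
  Originality 89 × 0.27 = 24.03
Sum = 81.63
Bonus: 81.63 + 4 = 85.63
85.63 ≥ 82 → Exemplary

Exemplary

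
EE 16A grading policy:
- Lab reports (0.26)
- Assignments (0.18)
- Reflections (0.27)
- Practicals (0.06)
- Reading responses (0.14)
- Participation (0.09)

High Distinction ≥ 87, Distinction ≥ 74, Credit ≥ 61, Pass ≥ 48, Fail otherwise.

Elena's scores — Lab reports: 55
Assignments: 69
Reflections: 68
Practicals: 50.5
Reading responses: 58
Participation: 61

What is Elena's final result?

Credit

Weighted total:
  Lab reports 55 × 0.26 = 14.3
  Assignments 69 × 0.18 = 12.42
  Reflections 68 × 0.27 = 18.36
  Practicals 50.5 × 0.06 = 3.03
  Reading responses 58 × 0.14 = 8.12
  Participation 61 × 0.09 = 5.49
Sum = 61.72
61.72 is ≥ 61 and < 74 → Credit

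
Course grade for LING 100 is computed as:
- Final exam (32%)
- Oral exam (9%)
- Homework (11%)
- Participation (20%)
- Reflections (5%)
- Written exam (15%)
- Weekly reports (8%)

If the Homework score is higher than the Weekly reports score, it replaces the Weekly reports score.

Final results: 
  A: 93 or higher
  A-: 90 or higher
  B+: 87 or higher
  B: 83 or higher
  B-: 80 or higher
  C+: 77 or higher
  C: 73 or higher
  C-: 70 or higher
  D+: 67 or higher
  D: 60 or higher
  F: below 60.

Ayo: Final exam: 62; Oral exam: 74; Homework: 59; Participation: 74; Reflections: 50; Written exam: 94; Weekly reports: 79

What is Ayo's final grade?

Homework (59) ≤ Weekly reports (79), so Weekly reports stays at 79.
Weighted total:
  Final exam 62 × 0.32 = 19.84
  Oral exam 74 × 0.09 = 6.66
  Homework 59 × 0.11 = 6.49
  Participation 74 × 0.2 = 14.8
  Reflections 50 × 0.05 = 2.5
  Written exam 94 × 0.15 = 14.1
  Weekly reports 79 × 0.08 = 6.32
Sum = 70.71
70.71 is ≥ 70 and < 73 → C-

C-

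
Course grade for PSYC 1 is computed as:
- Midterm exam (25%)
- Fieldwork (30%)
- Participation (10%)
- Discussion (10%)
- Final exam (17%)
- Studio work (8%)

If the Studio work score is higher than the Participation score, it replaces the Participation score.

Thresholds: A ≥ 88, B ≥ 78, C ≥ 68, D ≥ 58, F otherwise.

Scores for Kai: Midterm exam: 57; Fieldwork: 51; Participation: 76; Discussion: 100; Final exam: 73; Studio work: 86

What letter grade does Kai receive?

Studio work (86) > Participation (76), so Participation counts as 86.
Weighted total:
  Midterm exam 57 × 0.25 = 14.25
  Fieldwork 51 × 0.3 = 15.3
  Participation 86 × 0.1 = 8.6
  Discussion 100 × 0.1 = 10
  Final exam 73 × 0.17 = 12.41
  Studio work 86 × 0.08 = 6.88
Sum = 67.44
67.44 is ≥ 58 and < 68 → D

D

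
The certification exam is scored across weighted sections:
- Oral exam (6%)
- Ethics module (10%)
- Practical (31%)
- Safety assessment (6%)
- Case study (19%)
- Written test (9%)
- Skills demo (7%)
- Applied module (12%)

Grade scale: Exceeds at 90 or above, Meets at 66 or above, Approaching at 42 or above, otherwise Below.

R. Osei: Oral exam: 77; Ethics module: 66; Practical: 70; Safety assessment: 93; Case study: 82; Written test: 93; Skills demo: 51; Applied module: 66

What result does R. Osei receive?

Meets

Weighted total:
  Oral exam 77 × 0.06 = 4.62
  Ethics module 66 × 0.1 = 6.6
  Practical 70 × 0.31 = 21.7
  Safety assessment 93 × 0.06 = 5.58
  Case study 82 × 0.19 = 15.58
  Written test 93 × 0.09 = 8.37
  Skills demo 51 × 0.07 = 3.57
  Applied module 66 × 0.12 = 7.92
Sum = 73.94
73.94 is ≥ 66 and < 90 → Meets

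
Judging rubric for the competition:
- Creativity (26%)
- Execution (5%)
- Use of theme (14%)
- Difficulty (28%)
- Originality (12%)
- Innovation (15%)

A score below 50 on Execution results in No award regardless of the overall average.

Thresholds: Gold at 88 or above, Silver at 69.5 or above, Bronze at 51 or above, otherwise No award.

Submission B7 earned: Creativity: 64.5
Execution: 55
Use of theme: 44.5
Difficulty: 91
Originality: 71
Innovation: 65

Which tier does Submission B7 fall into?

Silver

Execution score 55 ≥ 50: minimum met.
Weighted total:
  Creativity 64.5 × 0.26 = 16.77
  Execution 55 × 0.05 = 2.75
  Use of theme 44.5 × 0.14 = 6.23
  Difficulty 91 × 0.28 = 25.48
  Originality 71 × 0.12 = 8.52
  Innovation 65 × 0.15 = 9.75
Sum = 69.5
69.5 is ≥ 69.5 and < 88 → Silver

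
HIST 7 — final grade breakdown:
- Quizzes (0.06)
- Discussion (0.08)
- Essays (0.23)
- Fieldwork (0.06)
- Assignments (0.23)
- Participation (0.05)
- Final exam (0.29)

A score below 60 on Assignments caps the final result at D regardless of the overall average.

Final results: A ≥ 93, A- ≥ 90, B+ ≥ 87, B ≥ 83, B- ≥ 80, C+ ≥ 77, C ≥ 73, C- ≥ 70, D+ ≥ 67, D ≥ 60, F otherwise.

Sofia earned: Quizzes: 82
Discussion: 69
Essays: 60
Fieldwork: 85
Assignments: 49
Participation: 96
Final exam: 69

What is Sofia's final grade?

D

Assignments score 49 < 60: minimum not met.
Weighted total:
  Quizzes 82 × 0.06 = 4.92
  Discussion 69 × 0.08 = 5.52
  Essays 60 × 0.23 = 13.8
  Fieldwork 85 × 0.06 = 5.1
  Assignments 49 × 0.23 = 11.27
  Participation 96 × 0.05 = 4.8
  Final exam 69 × 0.29 = 20.01
Sum = 65.42
65.42 would be D; cap at D applies → D.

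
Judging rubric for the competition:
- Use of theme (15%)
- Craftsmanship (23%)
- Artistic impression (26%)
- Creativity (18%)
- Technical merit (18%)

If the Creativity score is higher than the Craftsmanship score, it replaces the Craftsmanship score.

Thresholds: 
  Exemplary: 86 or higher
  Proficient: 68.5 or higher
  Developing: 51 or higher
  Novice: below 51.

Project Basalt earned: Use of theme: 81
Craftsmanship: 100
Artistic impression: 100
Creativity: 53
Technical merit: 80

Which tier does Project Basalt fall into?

Creativity (53) ≤ Craftsmanship (100), so Craftsmanship stays at 100.
Weighted total:
  Use of theme 81 × 0.15 = 12.15
  Craftsmanship 100 × 0.23 = 23
  Artistic impression 100 × 0.26 = 26
  Creativity 53 × 0.18 = 9.54
  Technical merit 80 × 0.18 = 14.4
Sum = 85.09
85.09 is ≥ 68.5 and < 86 → Proficient

Proficient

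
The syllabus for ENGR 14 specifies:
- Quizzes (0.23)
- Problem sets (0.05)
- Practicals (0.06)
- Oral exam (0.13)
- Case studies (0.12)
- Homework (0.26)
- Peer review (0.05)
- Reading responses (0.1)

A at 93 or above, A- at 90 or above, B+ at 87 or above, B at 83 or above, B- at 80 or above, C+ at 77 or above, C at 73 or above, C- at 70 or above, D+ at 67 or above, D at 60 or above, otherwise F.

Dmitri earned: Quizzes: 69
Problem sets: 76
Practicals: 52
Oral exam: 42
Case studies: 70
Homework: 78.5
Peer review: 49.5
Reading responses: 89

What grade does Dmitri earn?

D+

Weighted total:
  Quizzes 69 × 0.23 = 15.87
  Problem sets 76 × 0.05 = 3.8
  Practicals 52 × 0.06 = 3.12
  Oral exam 42 × 0.13 = 5.46
  Case studies 70 × 0.12 = 8.4
  Homework 78.5 × 0.26 = 20.41
  Peer review 49.5 × 0.05 = 2.475
  Reading responses 89 × 0.1 = 8.9
Sum = 68.435
68.435 is ≥ 67 and < 70 → D+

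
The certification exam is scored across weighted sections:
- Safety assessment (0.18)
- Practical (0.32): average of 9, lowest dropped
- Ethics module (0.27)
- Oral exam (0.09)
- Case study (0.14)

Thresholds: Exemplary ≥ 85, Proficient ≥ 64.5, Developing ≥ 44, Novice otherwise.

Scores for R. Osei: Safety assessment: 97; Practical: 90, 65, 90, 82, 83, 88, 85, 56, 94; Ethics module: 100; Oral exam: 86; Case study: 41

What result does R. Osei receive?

Practical: drop 56 → average of remaining 8 = 677/8 = 84.625
Weighted total:
  Safety assessment 97 × 0.18 = 17.46
  Practical 84.625 × 0.32 = 27.08
  Ethics module 100 × 0.27 = 27
  Oral exam 86 × 0.09 = 7.74
  Case study 41 × 0.14 = 5.74
Sum = 85.02
85.02 ≥ 85 → Exemplary

Exemplary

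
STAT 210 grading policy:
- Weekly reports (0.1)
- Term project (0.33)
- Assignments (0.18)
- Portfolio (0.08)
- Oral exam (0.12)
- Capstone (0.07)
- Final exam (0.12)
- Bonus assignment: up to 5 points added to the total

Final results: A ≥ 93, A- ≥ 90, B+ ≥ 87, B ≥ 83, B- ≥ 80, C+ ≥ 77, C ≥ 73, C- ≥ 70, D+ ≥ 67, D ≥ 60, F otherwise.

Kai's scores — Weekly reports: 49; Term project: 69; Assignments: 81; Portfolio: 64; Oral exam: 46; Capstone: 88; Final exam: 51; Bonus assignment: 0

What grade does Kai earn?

D

Weighted total:
  Weekly reports 49 × 0.1 = 4.9
  Term project 69 × 0.33 = 22.77
  Assignments 81 × 0.18 = 14.58
  Portfolio 64 × 0.08 = 5.12
  Oral exam 46 × 0.12 = 5.52
  Capstone 88 × 0.07 = 6.16
  Final exam 51 × 0.12 = 6.12
Sum = 65.17
Bonus assignment: 65.17 + 0 = 65.17
65.17 is ≥ 60 and < 67 → D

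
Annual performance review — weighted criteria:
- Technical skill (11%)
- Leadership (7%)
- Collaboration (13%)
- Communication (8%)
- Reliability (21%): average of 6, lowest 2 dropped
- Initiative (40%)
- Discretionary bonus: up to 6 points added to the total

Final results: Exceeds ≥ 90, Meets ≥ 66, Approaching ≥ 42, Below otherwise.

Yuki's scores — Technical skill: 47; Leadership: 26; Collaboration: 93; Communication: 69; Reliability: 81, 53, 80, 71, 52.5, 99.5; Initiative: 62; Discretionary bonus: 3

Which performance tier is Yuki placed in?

Meets

Reliability: drop 52.5, 53 → average of remaining 4 = 331.5/4 = 82.875
Weighted total:
  Technical skill 47 × 0.11 = 5.17
  Leadership 26 × 0.07 = 1.82
  Collaboration 93 × 0.13 = 12.09
  Communication 69 × 0.08 = 5.52
  Reliability 82.875 × 0.21 = 17.40375
  Initiative 62 × 0.4 = 24.8
Sum = 66.80375
Discretionary bonus: 66.80375 + 3 = 69.80375
69.80375 is ≥ 66 and < 90 → Meets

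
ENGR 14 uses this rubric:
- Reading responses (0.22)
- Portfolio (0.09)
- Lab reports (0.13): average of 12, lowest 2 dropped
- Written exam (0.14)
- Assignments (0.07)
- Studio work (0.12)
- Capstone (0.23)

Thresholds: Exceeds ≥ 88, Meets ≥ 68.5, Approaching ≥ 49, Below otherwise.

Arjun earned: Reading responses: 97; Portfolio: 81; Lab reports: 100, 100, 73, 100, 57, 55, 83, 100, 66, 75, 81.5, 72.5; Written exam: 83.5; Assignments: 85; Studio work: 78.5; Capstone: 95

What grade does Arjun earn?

Exceeds

Lab reports: drop 55, 57 → average of remaining 10 = 851/10 = 85.1
Weighted total:
  Reading responses 97 × 0.22 = 21.34
  Portfolio 81 × 0.09 = 7.29
  Lab reports 85.1 × 0.13 = 11.063
  Written exam 83.5 × 0.14 = 11.69
  Assignments 85 × 0.07 = 5.95
  Studio work 78.5 × 0.12 = 9.42
  Capstone 95 × 0.23 = 21.85
Sum = 88.603
88.603 ≥ 88 → Exceeds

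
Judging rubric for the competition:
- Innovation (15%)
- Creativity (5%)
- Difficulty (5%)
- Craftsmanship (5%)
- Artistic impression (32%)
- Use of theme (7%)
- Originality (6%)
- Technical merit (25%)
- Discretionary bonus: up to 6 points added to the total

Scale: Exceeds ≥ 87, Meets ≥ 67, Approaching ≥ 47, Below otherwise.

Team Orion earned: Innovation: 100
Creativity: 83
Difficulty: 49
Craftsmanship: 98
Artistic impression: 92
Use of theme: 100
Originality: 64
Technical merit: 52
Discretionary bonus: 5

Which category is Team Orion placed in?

Meets

Weighted total:
  Innovation 100 × 0.15 = 15
  Creativity 83 × 0.05 = 4.15
  Difficulty 49 × 0.05 = 2.45
  Craftsmanship 98 × 0.05 = 4.9
  Artistic impression 92 × 0.32 = 29.44
  Use of theme 100 × 0.07 = 7
  Originality 64 × 0.06 = 3.84
  Technical merit 52 × 0.25 = 13
Sum = 79.78
Discretionary bonus: 79.78 + 5 = 84.78
84.78 is ≥ 67 and < 87 → Meets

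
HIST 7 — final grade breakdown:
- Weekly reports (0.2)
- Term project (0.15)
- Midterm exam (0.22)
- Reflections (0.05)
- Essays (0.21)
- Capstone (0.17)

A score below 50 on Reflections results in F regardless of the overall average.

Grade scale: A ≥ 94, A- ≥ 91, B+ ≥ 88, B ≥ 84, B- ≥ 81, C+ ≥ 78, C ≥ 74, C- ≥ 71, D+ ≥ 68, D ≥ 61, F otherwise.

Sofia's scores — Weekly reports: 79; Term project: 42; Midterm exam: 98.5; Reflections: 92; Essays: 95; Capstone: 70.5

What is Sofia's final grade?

C+

Reflections score 92 ≥ 50: minimum met.
Weighted total:
  Weekly reports 79 × 0.2 = 15.8
  Term project 42 × 0.15 = 6.3
  Midterm exam 98.5 × 0.22 = 21.67
  Reflections 92 × 0.05 = 4.6
  Essays 95 × 0.21 = 19.95
  Capstone 70.5 × 0.17 = 11.985
Sum = 80.305
80.305 is ≥ 78 and < 81 → C+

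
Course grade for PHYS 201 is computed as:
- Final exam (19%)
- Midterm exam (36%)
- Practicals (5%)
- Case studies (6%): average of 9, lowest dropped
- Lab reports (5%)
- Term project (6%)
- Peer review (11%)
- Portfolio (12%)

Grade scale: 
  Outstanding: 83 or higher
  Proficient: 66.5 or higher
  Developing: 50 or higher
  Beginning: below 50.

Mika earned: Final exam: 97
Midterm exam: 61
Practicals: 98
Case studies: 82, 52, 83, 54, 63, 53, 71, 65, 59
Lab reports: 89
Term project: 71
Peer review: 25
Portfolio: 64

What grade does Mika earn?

Case studies: drop 52 → average of remaining 8 = 530/8 = 66.25
Weighted total:
  Final exam 97 × 0.19 = 18.43
  Midterm exam 61 × 0.36 = 21.96
  Practicals 98 × 0.05 = 4.9
  Case studies 66.25 × 0.06 = 3.975
  Lab reports 89 × 0.05 = 4.45
  Term project 71 × 0.06 = 4.26
  Peer review 25 × 0.11 = 2.75
  Portfolio 64 × 0.12 = 7.68
Sum = 68.405
68.405 is ≥ 66.5 and < 83 → Proficient

Proficient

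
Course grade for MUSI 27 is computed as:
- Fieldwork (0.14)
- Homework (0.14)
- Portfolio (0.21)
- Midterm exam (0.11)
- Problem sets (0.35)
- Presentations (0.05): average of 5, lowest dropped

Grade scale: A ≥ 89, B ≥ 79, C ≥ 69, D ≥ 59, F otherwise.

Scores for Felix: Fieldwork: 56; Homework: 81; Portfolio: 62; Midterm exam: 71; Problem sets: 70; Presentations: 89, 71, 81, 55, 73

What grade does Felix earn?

Presentations: drop 55 → average of remaining 4 = 314/4 = 78.5
Weighted total:
  Fieldwork 56 × 0.14 = 7.84
  Homework 81 × 0.14 = 11.34
  Portfolio 62 × 0.21 = 13.02
  Midterm exam 71 × 0.11 = 7.81
  Problem sets 70 × 0.35 = 24.5
  Presentations 78.5 × 0.05 = 3.925
Sum = 68.435
68.435 is ≥ 59 and < 69 → D

D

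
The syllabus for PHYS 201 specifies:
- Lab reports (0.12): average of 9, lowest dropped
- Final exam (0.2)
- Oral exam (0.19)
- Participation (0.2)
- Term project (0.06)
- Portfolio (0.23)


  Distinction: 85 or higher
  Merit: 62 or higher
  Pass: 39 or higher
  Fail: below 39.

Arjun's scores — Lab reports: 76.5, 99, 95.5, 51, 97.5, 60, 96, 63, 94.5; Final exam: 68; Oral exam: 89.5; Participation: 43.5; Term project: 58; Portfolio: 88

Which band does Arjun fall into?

Merit

Lab reports: drop 51 → average of remaining 8 = 682/8 = 85.25
Weighted total:
  Lab reports 85.25 × 0.12 = 10.23
  Final exam 68 × 0.2 = 13.6
  Oral exam 89.5 × 0.19 = 17.005
  Participation 43.5 × 0.2 = 8.7
  Term project 58 × 0.06 = 3.48
  Portfolio 88 × 0.23 = 20.24
Sum = 73.255
73.255 is ≥ 62 and < 85 → Merit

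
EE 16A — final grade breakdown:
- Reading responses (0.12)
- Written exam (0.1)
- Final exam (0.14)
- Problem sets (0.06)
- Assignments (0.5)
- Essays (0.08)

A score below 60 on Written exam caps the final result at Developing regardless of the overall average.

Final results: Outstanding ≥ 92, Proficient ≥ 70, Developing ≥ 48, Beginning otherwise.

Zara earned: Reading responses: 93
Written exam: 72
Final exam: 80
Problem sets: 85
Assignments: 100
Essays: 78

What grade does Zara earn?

Written exam score 72 ≥ 60: minimum met.
Weighted total:
  Reading responses 93 × 0.12 = 11.16
  Written exam 72 × 0.1 = 7.2
  Final exam 80 × 0.14 = 11.2
  Problem sets 85 × 0.06 = 5.1
  Assignments 100 × 0.5 = 50
  Essays 78 × 0.08 = 6.24
Sum = 90.9
90.9 is ≥ 70 and < 92 → Proficient

Proficient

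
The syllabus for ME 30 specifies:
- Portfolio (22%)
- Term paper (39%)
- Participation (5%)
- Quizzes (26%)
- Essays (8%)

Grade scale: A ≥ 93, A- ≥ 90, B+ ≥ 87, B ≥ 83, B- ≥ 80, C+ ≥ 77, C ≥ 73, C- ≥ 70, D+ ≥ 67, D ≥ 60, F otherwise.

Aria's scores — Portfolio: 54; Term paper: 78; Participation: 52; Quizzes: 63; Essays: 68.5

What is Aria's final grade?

D

Weighted total:
  Portfolio 54 × 0.22 = 11.88
  Term paper 78 × 0.39 = 30.42
  Participation 52 × 0.05 = 2.6
  Quizzes 63 × 0.26 = 16.38
  Essays 68.5 × 0.08 = 5.48
Sum = 66.76
66.76 is ≥ 60 and < 67 → D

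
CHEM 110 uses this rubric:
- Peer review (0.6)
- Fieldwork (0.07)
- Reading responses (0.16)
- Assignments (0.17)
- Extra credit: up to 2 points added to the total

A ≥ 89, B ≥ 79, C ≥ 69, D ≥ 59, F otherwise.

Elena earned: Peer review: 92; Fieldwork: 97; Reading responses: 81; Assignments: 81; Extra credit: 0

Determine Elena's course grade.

B

Weighted total:
  Peer review 92 × 0.6 = 55.2
  Fieldwork 97 × 0.07 = 6.79
  Reading responses 81 × 0.16 = 12.96
  Assignments 81 × 0.17 = 13.77
Sum = 88.72
Extra credit: 88.72 + 0 = 88.72
88.72 is ≥ 79 and < 89 → B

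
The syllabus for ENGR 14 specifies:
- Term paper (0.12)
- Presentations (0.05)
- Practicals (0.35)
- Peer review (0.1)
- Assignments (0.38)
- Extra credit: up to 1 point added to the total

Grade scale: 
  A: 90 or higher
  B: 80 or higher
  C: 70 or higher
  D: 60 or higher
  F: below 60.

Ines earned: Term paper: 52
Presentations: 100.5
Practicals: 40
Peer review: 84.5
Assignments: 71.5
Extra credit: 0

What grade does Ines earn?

D

Weighted total:
  Term paper 52 × 0.12 = 6.24
  Presentations 100.5 × 0.05 = 5.025
  Practicals 40 × 0.35 = 14
  Peer review 84.5 × 0.1 = 8.45
  Assignments 71.5 × 0.38 = 27.17
Sum = 60.885
Extra credit: 60.885 + 0 = 60.885
60.885 is ≥ 60 and < 70 → D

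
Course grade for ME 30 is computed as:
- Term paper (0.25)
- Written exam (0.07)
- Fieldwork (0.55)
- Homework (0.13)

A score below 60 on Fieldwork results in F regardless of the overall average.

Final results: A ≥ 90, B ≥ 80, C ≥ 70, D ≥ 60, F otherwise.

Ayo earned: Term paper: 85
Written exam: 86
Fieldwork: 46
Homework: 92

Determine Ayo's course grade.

Fieldwork score 46 < 60: minimum not met.
Weighted total:
  Term paper 85 × 0.25 = 21.25
  Written exam 86 × 0.07 = 6.02
  Fieldwork 46 × 0.55 = 25.3
  Homework 92 × 0.13 = 11.96
Sum = 64.53
Because the Fieldwork minimum was not met, the result is F.

F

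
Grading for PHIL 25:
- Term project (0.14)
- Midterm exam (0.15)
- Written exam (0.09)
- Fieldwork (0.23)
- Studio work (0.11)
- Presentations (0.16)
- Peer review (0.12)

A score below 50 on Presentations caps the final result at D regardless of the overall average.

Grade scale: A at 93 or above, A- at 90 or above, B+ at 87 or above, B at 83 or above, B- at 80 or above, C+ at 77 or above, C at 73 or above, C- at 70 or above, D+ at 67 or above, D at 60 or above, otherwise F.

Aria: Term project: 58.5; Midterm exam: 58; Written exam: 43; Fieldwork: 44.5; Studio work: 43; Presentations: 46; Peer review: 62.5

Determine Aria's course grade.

Presentations score 46 < 50: minimum not met.
Weighted total:
  Term project 58.5 × 0.14 = 8.19
  Midterm exam 58 × 0.15 = 8.7
  Written exam 43 × 0.09 = 3.87
  Fieldwork 44.5 × 0.23 = 10.235
  Studio work 43 × 0.11 = 4.73
  Presentations 46 × 0.16 = 7.36
  Peer review 62.5 × 0.12 = 7.5
Sum = 50.585
50.585 would be F; cap at D applies → F.

F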